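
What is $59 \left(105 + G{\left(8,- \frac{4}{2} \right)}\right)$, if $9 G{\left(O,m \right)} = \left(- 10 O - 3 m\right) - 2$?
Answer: $\frac{51271}{9} \approx 5696.8$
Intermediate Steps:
$G{\left(O,m \right)} = - \frac{2}{9} - \frac{10 O}{9} - \frac{m}{3}$ ($G{\left(O,m \right)} = \frac{\left(- 10 O - 3 m\right) - 2}{9} = \frac{-2 - 10 O - 3 m}{9} = - \frac{2}{9} - \frac{10 O}{9} - \frac{m}{3}$)
$59 \left(105 + G{\left(8,- \frac{4}{2} \right)}\right) = 59 \left(105 - \left(\frac{82}{9} + \frac{1}{3} \left(-4\right) \frac{1}{2}\right)\right) = 59 \left(105 - \frac{76}{9}\right) = 59 \cdot \frac{869}{9} = \frac{51271}{9}$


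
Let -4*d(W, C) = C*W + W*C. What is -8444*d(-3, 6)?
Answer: -75996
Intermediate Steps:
d(W, C) = -C*W/2 (d(W, C) = -(C*W + W*C)/4 = -(C*W + C*W)/4 = -C*W/2)
-8444*d(-3, 6) = -(-4222)*6*(-3) = -8444*9 = -75996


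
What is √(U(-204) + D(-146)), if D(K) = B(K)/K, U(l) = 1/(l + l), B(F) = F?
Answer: √41514/204 ≈ 0.99877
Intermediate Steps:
U(l) = 1/(2*l)
D(K) = 1 (D(K) = K/K = 1)
√(U(-204) + D(-146)) = √((½)/(-204) + 1) = √((½)*(-1/204) + 1) = √(-1/408 + 1) = √(407/408) = √41514/204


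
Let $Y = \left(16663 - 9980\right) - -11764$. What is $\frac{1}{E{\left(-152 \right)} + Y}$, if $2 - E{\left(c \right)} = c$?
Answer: $\frac{1}{18601} \approx 5.3761 \cdot 10^{-5}$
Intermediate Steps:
$E{\left(c \right)} = 2 - c$
$Y = 18447$ ($Y = \left(16663 - 9980\right) + 11764 = 6683 + 11764 = 18447$)
$\frac{1}{E{\left(-152 \right)} + Y} = \frac{1}{\left(2 - -152\right) + 18447} = \frac{1}{\left(2 + 152\right) + 18447} = \frac{1}{154 + 18447} = \frac{1}{18601}$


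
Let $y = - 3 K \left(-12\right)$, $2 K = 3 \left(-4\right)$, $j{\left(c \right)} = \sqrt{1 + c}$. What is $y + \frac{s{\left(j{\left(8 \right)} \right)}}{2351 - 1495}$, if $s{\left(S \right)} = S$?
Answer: $- \frac{184893}{856} \approx -216.0$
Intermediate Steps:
$K = -6$ ($K = \frac{3 \left(-4\right)}{2} = \frac{1}{2} \left(-12\right) = -6$)
$y = -216$ ($y = \left(-3\right) \left(-6\right) \left(-12\right) = 18 \left(-12\right) = -216$)
$y + \frac{s{\left(j{\left(8 \right)} \right)}}{2351 - 1495} = -216 + \frac{\sqrt{1 + 8}}{2351 - 1495} = -216 + \frac{\sqrt{9}}{856} = -216 + 3 \cdot \frac{1}{856} = -216 + \frac{3}{856} = - \frac{184893}{856}$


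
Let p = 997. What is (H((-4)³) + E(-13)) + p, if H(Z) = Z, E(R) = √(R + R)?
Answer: 933 + I*√26 ≈ 933.0 + 5.099*I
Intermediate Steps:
E(R) = √2*√R (E(R) = √(2*R) = √2*√R)
(H((-4)³) + E(-13)) + p = ((-4)³ + √2*√(-13)) + 997 = (-64 + √2*(I*√13)) + 997 = (-64 + I*√26) + 997 = 933 + I*√26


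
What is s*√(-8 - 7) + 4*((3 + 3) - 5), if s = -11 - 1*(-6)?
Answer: 4 - 5*I*√15 ≈ 4.0 - 19.365*I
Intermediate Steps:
s = -5 (s = -11 + 6 = -5)
s*√(-8 - 7) + 4*((3 + 3) - 5) = -5*√(-8 - 7) + 4*((3 + 3) - 5) = -5*I*√15 + 4*(6 - 5) = -5*I*√15 + 4*1 = -5*I*√15 + 4 = 4 - 5*I*√15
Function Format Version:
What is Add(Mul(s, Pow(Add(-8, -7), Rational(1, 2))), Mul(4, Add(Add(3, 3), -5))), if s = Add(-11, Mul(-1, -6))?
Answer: Add(4, Mul(-5, I, Pow(15, Rational(1, 2)))) ≈ Add(4.0000, Mul(-19.365, I))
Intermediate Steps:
s = -5 (s = Add(-11, 6) = -5)
Add(Mul(s, Pow(Add(-8, -7), Rational(1, 2))), Mul(4, Add(Add(3, 3), -5))) = Add(Mul(-5, Pow(Add(-8, -7), Rational(1, 2))), Mul(4, Add(Add(3, 3), -5))) = Add(Mul(-5, Pow(-15, Rational(1, 2))), Mul(4, Add(6, -5))) = Add(Mul(-5, Mul(I, Pow(15, Rational(1, 2)))), Mul(4, 1)) = Add(Mul(-5, I, Pow(15, Rational(1, 2))), 4) = Add(4, Mul(-5, I, Pow(15, Rational(1, 2))))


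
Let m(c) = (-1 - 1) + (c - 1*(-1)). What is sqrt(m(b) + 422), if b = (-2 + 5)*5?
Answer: 2*sqrt(109) ≈ 20.881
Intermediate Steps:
b = 15 (b = 3*5 = 15)
m(c) = -1 + c (m(c) = -2 + (c + 1) = -2 + (1 + c) = -1 + c)
sqrt(m(b) + 422) = sqrt((-1 + 15) + 422) = sqrt(14 + 422) = sqrt(436) = 2*sqrt(109)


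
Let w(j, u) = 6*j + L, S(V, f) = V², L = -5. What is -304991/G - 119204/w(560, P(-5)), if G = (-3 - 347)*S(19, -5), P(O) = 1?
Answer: -2807636119/84780850 ≈ -33.116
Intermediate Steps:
w(j, u) = -5 + 6*j (w(j, u) = 6*j - 5 = -5 + 6*j)
G = -126350 (G = (-3 - 347)*19² = -350*361 = -126350)
-304991/G - 119204/w(560, P(-5)) = -304991/(-126350) - 119204/(-5 + 6*560) = -304991*(-1/126350) - 119204/(-5 + 3360) = 304991/126350 - 119204/3355 = -2807636119/84780850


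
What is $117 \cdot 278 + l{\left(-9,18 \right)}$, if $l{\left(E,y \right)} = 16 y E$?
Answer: $29934$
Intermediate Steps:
$l{\left(E,y \right)} = 16 E y$
$117 \cdot 278 + l{\left(-9,18 \right)} = 117 \cdot 278 + 16 \left(-9\right) 18 = 32526 - 2592 = 29934$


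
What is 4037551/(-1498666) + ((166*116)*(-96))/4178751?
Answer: -6547439426139/2087517348722 ≈ -3.1365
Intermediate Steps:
4037551/(-1498666) + ((166*116)*(-96))/4178751 = 4037551*(-1/1498666) + (19256*(-96))*(1/4178751) = -4037551/1498666 - 1848576*1/4178751 = -4037551/1498666 - 616192/1392917 = -6547439426139/2087517348722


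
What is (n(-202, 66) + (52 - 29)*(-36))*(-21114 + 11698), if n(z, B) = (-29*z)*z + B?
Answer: 11149278448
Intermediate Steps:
n(z, B) = B - 29*z**2 (n(z, B) = -29*z**2 + B = B - 29*z**2)
(n(-202, 66) + (52 - 29)*(-36))*(-21114 + 11698) = ((66 - 29*(-202)**2) + (52 - 29)*(-36))*(-21114 + 11698) = ((66 - 29*40804) + 23*(-36))*(-9416) = ((66 - 1183316) - 828)*(-9416) = (-1183250 - 828)*(-9416) = -1184078*(-9416) = 11149278448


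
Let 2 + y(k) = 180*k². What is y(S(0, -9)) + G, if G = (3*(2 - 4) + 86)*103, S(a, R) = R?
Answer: 22818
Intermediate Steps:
y(k) = -2 + 180*k²
G = 8240 (G = (3*(-2) + 86)*103 = (-6 + 86)*103 = 80*103 = 8240)
y(S(0, -9)) + G = (-2 + 180*(-9)²) + 8240 = (-2 + 180*81) + 8240 = (-2 + 14580) + 8240 = 14578 + 8240 = 22818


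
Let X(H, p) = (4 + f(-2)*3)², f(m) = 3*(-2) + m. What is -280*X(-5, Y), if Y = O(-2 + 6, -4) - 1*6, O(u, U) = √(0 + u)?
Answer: -112000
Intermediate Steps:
f(m) = -6 + m
O(u, U) = √u
Y = -4 (Y = √(-2 + 6) - 1*6 = √4 - 6 = 2 - 6 = -4)
X(H, p) = 400 (X(H, p) = (4 + (-6 - 2)*3)² = (4 - 8*3)² = (4 - 24)² = (-20)² = 400)
-280*X(-5, Y) = -280*400 = -112000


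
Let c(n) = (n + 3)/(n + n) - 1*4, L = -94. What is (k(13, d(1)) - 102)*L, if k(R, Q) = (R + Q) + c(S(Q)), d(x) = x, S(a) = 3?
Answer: 8554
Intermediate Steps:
c(n) = -4 + (3 + n)/(2*n) (c(n) = (3 + n)/((2*n)) - 4 = (3 + n)*(1/(2*n)) - 4 = (3 + n)/(2*n) - 4 = -4 + (3 + n)/(2*n))
k(R, Q) = -3 + Q + R (k(R, Q) = (R + Q) + (1/2)*(3 - 7*3)/3 = (Q + R) + (1/2)*(1/3)*(3 - 21) = (Q + R) + (1/2)*(1/3)*(-18) = (Q + R) - 3 = -3 + Q + R)
(k(13, d(1)) - 102)*L = ((-3 + 1 + 13) - 102)*(-94) = (11 - 102)*(-94) = -91*(-94) = 8554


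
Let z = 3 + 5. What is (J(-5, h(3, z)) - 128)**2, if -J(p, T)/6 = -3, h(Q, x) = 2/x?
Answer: 12100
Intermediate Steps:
z = 8
J(p, T) = 18 (J(p, T) = -6*(-3) = 18)
(J(-5, h(3, z)) - 128)**2 = (18 - 128)**2 = (-110)**2 = 12100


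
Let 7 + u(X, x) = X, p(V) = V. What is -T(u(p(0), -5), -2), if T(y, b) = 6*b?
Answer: 12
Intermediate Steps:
u(X, x) = -7 + X
-T(u(p(0), -5), -2) = -6*(-2) = -1*(-12) = 12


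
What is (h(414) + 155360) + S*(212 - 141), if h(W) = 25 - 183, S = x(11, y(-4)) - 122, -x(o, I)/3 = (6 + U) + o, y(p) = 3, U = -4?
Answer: 143771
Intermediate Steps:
x(o, I) = -6 - 3*o (x(o, I) = -3*((6 - 4) + o) = -3*(2 + o) = -6 - 3*o)
S = -161 (S = (-6 - 3*11) - 122 = (-6 - 33) - 122 = -39 - 122 = -161)
h(W) = -158
(h(414) + 155360) + S*(212 - 141) = (-158 + 155360) - 161*(212 - 141) = 155202 - 161*71 = 155202 - 11431 = 143771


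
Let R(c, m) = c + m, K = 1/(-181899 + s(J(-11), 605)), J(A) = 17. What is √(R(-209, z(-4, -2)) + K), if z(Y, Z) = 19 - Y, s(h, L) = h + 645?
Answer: I*√6109514312671/181237 ≈ 13.638*I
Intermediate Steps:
s(h, L) = 645 + h
K = -1/181237 (K = 1/(-181899 + (645 + 17)) = 1/(-181899 + 662) = 1/(-181237) = -1/181237 ≈ -5.5176e-6)
√(R(-209, z(-4, -2)) + K) = √((-209 + (19 - 1*(-4))) - 1/181237) = √((-209 + (19 + 4)) - 1/181237) = √((-209 + 23) - 1/181237) = √(-186 - 1/181237) = √(-33710083/181237) = I*√6109514312671/181237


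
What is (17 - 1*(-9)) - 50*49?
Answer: -2424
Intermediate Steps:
(17 - 1*(-9)) - 50*49 = (17 + 9) - 2450 = 26 - 2450 = -2424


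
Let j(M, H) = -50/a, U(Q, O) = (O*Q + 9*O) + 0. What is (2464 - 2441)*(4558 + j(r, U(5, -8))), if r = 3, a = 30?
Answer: 314387/3 ≈ 1.0480e+5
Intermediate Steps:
U(Q, O) = 9*O + O*Q (U(Q, O) = (9*O + O*Q) + 0 = 9*O + O*Q)
j(M, H) = -5/3 (j(M, H) = -50/30 = -50*1/30 = -5/3)
(2464 - 2441)*(4558 + j(r, U(5, -8))) = (2464 - 2441)*(4558 - 5/3) = 23*(13669/3) = 314387/3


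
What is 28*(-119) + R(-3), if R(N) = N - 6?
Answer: -3341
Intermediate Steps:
R(N) = -6 + N
28*(-119) + R(-3) = 28*(-119) + (-6 - 3) = -3332 - 9 = -3341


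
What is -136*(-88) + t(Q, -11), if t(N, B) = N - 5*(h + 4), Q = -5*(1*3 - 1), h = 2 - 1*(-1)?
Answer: 11923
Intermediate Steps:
h = 3 (h = 2 + 1 = 3)
Q = -10 (Q = -5*(3 - 1) = -5*2 = -10)
t(N, B) = -35 + N (t(N, B) = N - 5*(3 + 4) = N - 5*7 = N - 35 = -35 + N)
-136*(-88) + t(Q, -11) = -136*(-88) + (-35 - 10) = 11968 - 45 = 11923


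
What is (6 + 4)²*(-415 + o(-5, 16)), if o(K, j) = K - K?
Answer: -41500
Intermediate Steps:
o(K, j) = 0
(6 + 4)²*(-415 + o(-5, 16)) = (6 + 4)²*(-415 + 0) = 10²*(-415) = 100*(-415) = -41500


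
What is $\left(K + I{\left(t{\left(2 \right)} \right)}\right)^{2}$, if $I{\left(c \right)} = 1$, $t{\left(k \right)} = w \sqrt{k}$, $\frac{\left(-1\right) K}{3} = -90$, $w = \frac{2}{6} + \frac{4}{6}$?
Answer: $73441$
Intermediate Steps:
$w = 1$ ($w = 2 \cdot \frac{1}{6} + 4 \cdot \frac{1}{6} = \frac{1}{3} + \frac{2}{3} = 1$)
$K = 270$ ($K = \left(-3\right) \left(-90\right) = 270$)
$t{\left(k \right)} = \sqrt{k}$ ($t{\left(k \right)} = 1 \sqrt{k} = \sqrt{k}$)
$\left(K + I{\left(t{\left(2 \right)} \right)}\right)^{2} = \left(270 + 1\right)^{2} = 271^{2} = 73441$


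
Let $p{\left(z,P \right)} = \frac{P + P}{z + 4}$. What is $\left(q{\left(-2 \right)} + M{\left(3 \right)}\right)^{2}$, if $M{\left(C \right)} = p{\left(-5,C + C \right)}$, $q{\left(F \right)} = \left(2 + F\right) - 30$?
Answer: $1764$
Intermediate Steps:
$q{\left(F \right)} = -28 + F$ ($q{\left(F \right)} = \left(2 + F\right) - 30 = -28 + F$)
$p{\left(z,P \right)} = \frac{2 P}{4 + z}$
$M{\left(C \right)} = - 4 C$ ($M{\left(C \right)} = \frac{2 \left(C + C\right)}{4 - 5} = \frac{2 \cdot 2 C}{-1} = 2 \cdot 2 C \left(-1\right) = - 4 C$)
$\left(q{\left(-2 \right)} + M{\left(3 \right)}\right)^{2} = \left(\left(-28 - 2\right) - 12\right)^{2} = \left(-30 - 12\right)^{2} = \left(-42\right)^{2} = 1764$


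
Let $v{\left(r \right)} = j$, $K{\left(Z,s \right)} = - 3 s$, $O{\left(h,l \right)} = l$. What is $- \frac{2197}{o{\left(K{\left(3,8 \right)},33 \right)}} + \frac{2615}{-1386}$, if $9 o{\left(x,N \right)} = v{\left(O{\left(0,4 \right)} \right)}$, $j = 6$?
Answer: $- \frac{2285089}{693} \approx -3297.4$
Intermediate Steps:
$v{\left(r \right)} = 6$
$o{\left(x,N \right)} = \frac{2}{3}$ ($o{\left(x,N \right)} = \frac{1}{9} \cdot 6 = \frac{2}{3}$)
$- \frac{2197}{o{\left(K{\left(3,8 \right)},33 \right)}} + \frac{2615}{-1386} = - \frac{2197}{\frac{2}{3}} + \frac{2615}{-1386} = \left(-2197\right) \frac{3}{2} + 2615 \left(- \frac{1}{1386}\right) = - \frac{6591}{2} - \frac{2615}{1386} = - \frac{2285089}{693}$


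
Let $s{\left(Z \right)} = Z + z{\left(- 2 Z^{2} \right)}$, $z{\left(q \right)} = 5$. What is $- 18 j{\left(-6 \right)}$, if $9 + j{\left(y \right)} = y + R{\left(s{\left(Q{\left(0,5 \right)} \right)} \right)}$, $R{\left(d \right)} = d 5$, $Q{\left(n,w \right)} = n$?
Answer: $-180$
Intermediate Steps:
$s{\left(Z \right)} = 5 + Z$ ($s{\left(Z \right)} = Z + 5 = 5 + Z$)
$R{\left(d \right)} = 5 d$
$j{\left(y \right)} = 16 + y$ ($j{\left(y \right)} = -9 + \left(y + 5 \left(5 + 0\right)\right) = -9 + \left(y + 5 \cdot 5\right) = -9 + \left(y + 25\right) = -9 + \left(25 + y\right) = 16 + y$)
$- 18 j{\left(-6 \right)} = - 18 \left(16 - 6\right) = \left(-18\right) 10 = -180$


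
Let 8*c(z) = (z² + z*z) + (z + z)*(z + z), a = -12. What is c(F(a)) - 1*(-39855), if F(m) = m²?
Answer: 55407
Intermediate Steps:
c(z) = 3*z²/4 (c(z) = ((z² + z*z) + (z + z)*(z + z))/8 = ((z² + z²) + (2*z)*(2*z))/8 = (2*z² + 4*z²)/8 = (6*z²)/8 = 3*z²/4)
c(F(a)) - 1*(-39855) = 3*((-12)²)²/4 - 1*(-39855) = (¾)*144² + 39855 = (¾)*20736 + 39855 = 15552 + 39855 = 55407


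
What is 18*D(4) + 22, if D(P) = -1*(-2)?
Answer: 58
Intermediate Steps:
D(P) = 2
18*D(4) + 22 = 18*2 + 22 = 36 + 22 = 58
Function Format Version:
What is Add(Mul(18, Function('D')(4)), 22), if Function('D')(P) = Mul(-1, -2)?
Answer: 58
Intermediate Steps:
Function('D')(P) = 2
Add(Mul(18, Function('D')(4)), 22) = Add(Mul(18, 2), 22) = Add(36, 22) = 58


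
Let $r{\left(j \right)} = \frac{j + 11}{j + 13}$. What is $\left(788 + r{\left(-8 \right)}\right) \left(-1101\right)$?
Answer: $- \frac{4341243}{5} \approx -8.6825 \cdot 10^{5}$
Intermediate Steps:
$r{\left(j \right)} = \frac{11 + j}{13 + j}$
$\left(788 + r{\left(-8 \right)}\right) \left(-1101\right) = \left(788 + \frac{11 - 8}{13 - 8}\right) \left(-1101\right) = \left(788 + \frac{1}{5} \cdot 3\right) \left(-1101\right) = \left(788 + \frac{3}{5}\right) \left(-1101\right) = \frac{3943}{5} \left(-1101\right) = - \frac{4341243}{5}$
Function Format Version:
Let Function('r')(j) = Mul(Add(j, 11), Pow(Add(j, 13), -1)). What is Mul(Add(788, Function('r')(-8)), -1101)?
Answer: Rational(-4341243, 5) ≈ -8.6825e+5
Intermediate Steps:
Function('r')(j) = Mul(Pow(Add(13, j), -1), Add(11, j)) (Function('r')(j) = Mul(Add(11, j), Pow(Add(13, j), -1)) = Mul(Pow(Add(13, j), -1), Add(11, j)))
Mul(Add(788, Function('r')(-8)), -1101) = Mul(Add(788, Mul(Pow(Add(13, -8), -1), Add(11, -8))), -1101) = Mul(Add(788, Mul(Pow(5, -1), 3)), -1101) = Mul(Add(788, Mul(Rational(1, 5), 3)), -1101) = Mul(Add(788, Rational(3, 5)), -1101) = Mul(Rational(3943, 5), -1101) = Rational(-4341243, 5)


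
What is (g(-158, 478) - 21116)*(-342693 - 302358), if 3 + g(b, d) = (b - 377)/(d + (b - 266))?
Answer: 245326011337/18 ≈ 1.3629e+10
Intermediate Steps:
g(b, d) = -3 + (-377 + b)/(-266 + b + d) (g(b, d) = -3 + (b - 377)/(d + (b - 266)) = -3 + (-377 + b)/(d + (-266 + b)) = -3 + (-377 + b)/(-266 + b + d))
(g(-158, 478) - 21116)*(-342693 - 302358) = ((421 - 3*478 - 2*(-158))/(-266 - 158 + 478) - 21116)*(-342693 - 302358) = ((421 - 1434 + 316)/54 - 21116)*(-645051) = ((1/54)*(-697) - 21116)*(-645051) = (-697/54 - 21116)*(-645051) = -1140961/54*(-645051) = 245326011337/18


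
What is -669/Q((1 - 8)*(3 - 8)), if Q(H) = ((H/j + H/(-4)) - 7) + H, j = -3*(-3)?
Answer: -24084/833 ≈ -28.912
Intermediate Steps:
j = 9
Q(H) = -7 + 31*H/36 (Q(H) = ((H/9 + H/(-4)) - 7) + H = ((H*(⅑) + H*(-¼)) - 7) + H = ((H/9 - H/4) - 7) + H = (-5*H/36 - 7) + H = (-7 - 5*H/36) + H = -7 + 31*H/36)
-669/Q((1 - 8)*(3 - 8)) = -669/(-7 + 31*((1 - 8)*(3 - 8))/36) = -669/(-7 + 31*(-7*(-5))/36) = -669/(-7 + (31/36)*35) = -669/(-7 + 1085/36) = -669/833/36 = -669*36/833 = -24084/833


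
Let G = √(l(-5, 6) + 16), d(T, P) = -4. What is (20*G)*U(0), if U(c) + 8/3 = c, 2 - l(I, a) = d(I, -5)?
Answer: -160*√22/3 ≈ -250.16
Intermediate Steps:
l(I, a) = 6 (l(I, a) = 2 - 1*(-4) = 2 + 4 = 6)
U(c) = -8/3 + c
G = √22 (G = √(6 + 16) = √22 ≈ 4.6904)
(20*G)*U(0) = (20*√22)*(-8/3 + 0) = (20*√22)*(-8/3) = -160*√22/3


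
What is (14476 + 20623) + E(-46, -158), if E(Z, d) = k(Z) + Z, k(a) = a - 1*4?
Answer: 35003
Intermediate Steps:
k(a) = -4 + a (k(a) = a - 4 = -4 + a)
E(Z, d) = -4 + 2*Z (E(Z, d) = (-4 + Z) + Z = -4 + 2*Z)
(14476 + 20623) + E(-46, -158) = (14476 + 20623) + (-4 + 2*(-46)) = 35099 + (-4 - 92) = 35099 - 96 = 35003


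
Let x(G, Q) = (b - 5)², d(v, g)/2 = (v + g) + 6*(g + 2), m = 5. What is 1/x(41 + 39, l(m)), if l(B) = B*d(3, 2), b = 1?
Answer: 1/16 ≈ 0.062500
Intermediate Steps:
d(v, g) = 24 + 2*v + 14*g (d(v, g) = 2*((v + g) + 6*(g + 2)) = 2*((g + v) + 6*(2 + g)) = 2*((g + v) + (12 + 6*g)) = 2*(12 + v + 7*g) = 24 + 2*v + 14*g)
l(B) = 58*B (l(B) = B*(24 + 2*3 + 14*2) = B*(24 + 6 + 28) = B*58 = 58*B)
x(G, Q) = 16 (x(G, Q) = (1 - 5)² = (-4)² = 16)
1/x(41 + 39, l(m)) = 1/16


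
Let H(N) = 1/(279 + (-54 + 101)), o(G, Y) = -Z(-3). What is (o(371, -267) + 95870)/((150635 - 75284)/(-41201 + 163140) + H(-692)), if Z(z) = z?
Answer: 3811154425522/24686365 ≈ 1.5438e+5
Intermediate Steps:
o(G, Y) = 3 (o(G, Y) = -1*(-3) = 3)
H(N) = 1/326 (H(N) = 1/(279 + 47) = 1/326)
(o(371, -267) + 95870)/((150635 - 75284)/(-41201 + 163140) + H(-692)) = (3 + 95870)/((150635 - 75284)/(-41201 + 163140) + 1/326) = 95873/(75351/121939 + 1/326) = 95873/(24686365/39752114) = 95873*(39752114/24686365) = 3811154425522/24686365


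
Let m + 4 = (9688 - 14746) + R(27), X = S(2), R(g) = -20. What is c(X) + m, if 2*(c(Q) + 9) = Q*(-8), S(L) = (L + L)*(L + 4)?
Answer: -5187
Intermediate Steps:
S(L) = 2*L*(4 + L) (S(L) = (2*L)*(4 + L) = 2*L*(4 + L))
X = 24 (X = 2*2*(4 + 2) = 2*2*6 = 24)
c(Q) = -9 - 4*Q (c(Q) = -9 + (Q*(-8))/2 = -9 + (-8*Q)/2 = -9 - 4*Q)
m = -5082 (m = -4 + ((9688 - 14746) - 20) = -4 + (-5058 - 20) = -4 - 5078 = -5082)
c(X) + m = (-9 - 4*24) - 5082 = (-9 - 96) - 5082 = -105 - 5082 = -5187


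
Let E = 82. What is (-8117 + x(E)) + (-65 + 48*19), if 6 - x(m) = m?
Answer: -7346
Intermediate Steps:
x(m) = 6 - m
(-8117 + x(E)) + (-65 + 48*19) = (-8117 + (6 - 1*82)) + (-65 + 48*19) = (-8117 + (6 - 82)) + (-65 + 912) = (-8117 - 76) + 847 = -8193 + 847 = -7346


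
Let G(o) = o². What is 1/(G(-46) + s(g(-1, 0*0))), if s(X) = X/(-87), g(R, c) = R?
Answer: 87/184093 ≈ 0.00047259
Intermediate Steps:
s(X) = -X/87 (s(X) = X*(-1/87) = -X/87)
1/(G(-46) + s(g(-1, 0*0))) = 1/((-46)² - 1/87*(-1)) = 1/(2116 + 1/87) = 1/(184093/87) = 87/184093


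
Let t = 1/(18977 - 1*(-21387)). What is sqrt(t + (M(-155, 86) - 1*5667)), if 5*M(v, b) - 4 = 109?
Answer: I*sqrt(57475954675365)/100910 ≈ 75.129*I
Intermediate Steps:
M(v, b) = 113/5 (M(v, b) = 4/5 + (1/5)*109 = 4/5 + 109/5 = 113/5)
t = 1/40364 (t = 1/(18977 + 21387) = 1/40364 ≈ 2.4775e-5)
sqrt(t + (M(-155, 86) - 1*5667)) = sqrt(1/40364 + (113/5 - 1*5667)) = sqrt(1/40364 + (113/5 - 5667)) = sqrt(1/40364 - 28222/5) = sqrt(-1139152803/201820) = I*sqrt(57475954675365)/100910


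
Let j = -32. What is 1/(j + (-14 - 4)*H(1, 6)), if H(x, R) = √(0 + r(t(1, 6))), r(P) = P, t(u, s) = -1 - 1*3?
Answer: -2/145 + 9*I/580 ≈ -0.013793 + 0.015517*I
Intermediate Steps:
t(u, s) = -4 (t(u, s) = -1 - 3 = -4)
H(x, R) = 2*I (H(x, R) = √(0 - 4) = √(-4) = 2*I)
1/(j + (-14 - 4)*H(1, 6)) = 1/(-32 + (-14 - 4)*(2*I)) = 1/(-32 - 36*I) = (-32 + 36*I)/2320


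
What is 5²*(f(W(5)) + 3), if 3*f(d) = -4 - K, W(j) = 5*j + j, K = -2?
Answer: 175/3 ≈ 58.333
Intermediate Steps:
W(j) = 6*j
f(d) = -⅔ (f(d) = (-4 - 1*(-2))/3 = (-4 + 2)/3 = (⅓)*(-2) = -⅔)
5²*(f(W(5)) + 3) = 5²*(-⅔ + 3) = 25*(7/3) = 175/3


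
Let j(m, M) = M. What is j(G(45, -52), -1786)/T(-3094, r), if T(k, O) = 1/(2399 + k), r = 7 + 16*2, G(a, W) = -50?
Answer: 1241270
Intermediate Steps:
r = 39 (r = 7 + 32 = 39)
j(G(45, -52), -1786)/T(-3094, r) = -1786/(1/(2399 - 3094)) = -1786/(1/(-695)) = -1786/(-1/695) = -1786*(-695) = 1241270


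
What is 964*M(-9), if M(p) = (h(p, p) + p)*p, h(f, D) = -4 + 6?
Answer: 60732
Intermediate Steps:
h(f, D) = 2
M(p) = p*(2 + p) (M(p) = (2 + p)*p = p*(2 + p))
964*M(-9) = 964*(-9*(2 - 9)) = 964*(-9*(-7)) = 964*63 = 60732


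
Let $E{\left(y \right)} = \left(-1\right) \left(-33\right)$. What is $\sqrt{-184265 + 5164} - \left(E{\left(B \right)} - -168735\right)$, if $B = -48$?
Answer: $-168768 + i \sqrt{179101} \approx -1.6877 \cdot 10^{5} + 423.2 i$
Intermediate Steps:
$E{\left(y \right)} = 33$
$\sqrt{-184265 + 5164} - \left(E{\left(B \right)} - -168735\right) = \sqrt{-184265 + 5164} - \left(33 - -168735\right) = \sqrt{-179101} - \left(33 + 168735\right) = i \sqrt{179101} - 168768 = -168768 + i \sqrt{179101}$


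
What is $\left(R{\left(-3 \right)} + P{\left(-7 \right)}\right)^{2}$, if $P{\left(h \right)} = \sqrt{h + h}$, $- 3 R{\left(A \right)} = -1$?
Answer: $- \frac{125}{9} + \frac{2 i \sqrt{14}}{3} \approx -13.889 + 2.4944 i$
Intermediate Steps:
$R{\left(A \right)} = \frac{1}{3}$ ($R{\left(A \right)} = \left(- \frac{1}{3}\right) \left(-1\right) = \frac{1}{3}$)
$P{\left(h \right)} = \sqrt{2} \sqrt{h}$ ($P{\left(h \right)} = \sqrt{2 h} = \sqrt{2} \sqrt{h}$)
$\left(R{\left(-3 \right)} + P{\left(-7 \right)}\right)^{2} = \left(\frac{1}{3} + \sqrt{2} \sqrt{-7}\right)^{2} = \left(\frac{1}{3} + \sqrt{2} i \sqrt{7}\right)^{2} = \left(\frac{1}{3} + i \sqrt{14}\right)^{2}$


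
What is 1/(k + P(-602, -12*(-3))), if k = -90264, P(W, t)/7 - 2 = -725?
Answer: -1/95325 ≈ -1.0490e-5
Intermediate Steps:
P(W, t) = -5061 (P(W, t) = 14 + 7*(-725) = 14 - 5075 = -5061)
1/(k + P(-602, -12*(-3))) = 1/(-90264 - 5061) = 1/(-95325) = -1/95325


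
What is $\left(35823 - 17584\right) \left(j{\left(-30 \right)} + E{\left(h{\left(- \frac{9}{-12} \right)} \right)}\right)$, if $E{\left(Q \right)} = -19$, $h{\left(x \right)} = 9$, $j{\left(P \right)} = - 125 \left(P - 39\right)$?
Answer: $156964834$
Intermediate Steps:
$j{\left(P \right)} = 4875 - 125 P$ ($j{\left(P \right)} = - 125 \left(-39 + P\right) = 4875 - 125 P$)
$\left(35823 - 17584\right) \left(j{\left(-30 \right)} + E{\left(h{\left(- \frac{9}{-12} \right)} \right)}\right) = \left(35823 - 17584\right) \left(\left(4875 - -3750\right) - 19\right) = 18239 \left(\left(4875 + 3750\right) - 19\right) = 18239 \left(8625 - 19\right) = 18239 \cdot 8606 = 156964834$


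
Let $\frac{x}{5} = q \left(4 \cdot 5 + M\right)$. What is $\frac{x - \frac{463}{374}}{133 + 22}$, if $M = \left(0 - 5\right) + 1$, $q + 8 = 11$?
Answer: $\frac{89297}{57970} \approx 1.5404$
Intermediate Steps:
$q = 3$ ($q = -8 + 11 = 3$)
$M = -4$ ($M = -5 + 1 = -4$)
$x = 240$ ($x = 5 \cdot 3 \left(4 \cdot 5 - 4\right) = 5 \cdot 3 \left(20 - 4\right) = 5 \cdot 3 \cdot 16 = 5 \cdot 48 = 240$)
$\frac{x - \frac{463}{374}}{133 + 22} = \frac{240 - \frac{463}{374}}{133 + 22} = \frac{240 - \frac{463}{374}}{155} = \left(240 - \frac{463}{374}\right) \frac{1}{155} = \frac{89297}{374} \cdot \frac{1}{155} = \frac{89297}{57970}$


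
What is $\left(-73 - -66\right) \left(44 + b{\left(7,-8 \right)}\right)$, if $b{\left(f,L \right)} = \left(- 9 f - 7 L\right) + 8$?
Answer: $-315$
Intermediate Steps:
$b{\left(f,L \right)} = 8 - 9 f - 7 L$
$\left(-73 - -66\right) \left(44 + b{\left(7,-8 \right)}\right) = \left(-73 - -66\right) \left(44 - -1\right) = \left(-73 + 66\right) \left(44 + \left(8 - 63 + 56\right)\right) = - 7 \left(44 + 1\right) = \left(-7\right) 45 = -315$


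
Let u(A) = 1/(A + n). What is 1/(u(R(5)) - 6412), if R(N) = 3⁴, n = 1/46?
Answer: -3727/23897478 ≈ -0.00015596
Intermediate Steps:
n = 1/46 ≈ 0.021739
R(N) = 81
u(A) = 1/(1/46 + A) (u(A) = 1/(A + 1/46) = 1/(1/46 + A))
1/(u(R(5)) - 6412) = 1/(46/(1 + 46*81) - 6412) = 1/(46/(1 + 3726) - 6412) = 1/(46/3727 - 6412) = 1/(-23897478/3727) = -3727/23897478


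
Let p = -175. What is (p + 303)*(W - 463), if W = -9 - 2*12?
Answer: -63488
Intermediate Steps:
W = -33 (W = -9 - 24 = -33)
(p + 303)*(W - 463) = (-175 + 303)*(-33 - 463) = 128*(-496) = -63488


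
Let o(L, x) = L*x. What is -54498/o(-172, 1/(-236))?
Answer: -3215382/43 ≈ -74776.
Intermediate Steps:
-54498/o(-172, 1/(-236)) = -54498/((-172/(-236))) = -54498/((-172*(-1/236))) = -54498/43/59 = -54498*59/43 = -3215382/43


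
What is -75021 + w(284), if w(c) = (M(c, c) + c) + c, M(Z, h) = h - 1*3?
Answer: -74172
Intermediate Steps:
M(Z, h) = -3 + h (M(Z, h) = h - 3 = -3 + h)
w(c) = -3 + 3*c (w(c) = ((-3 + c) + c) + c = (-3 + 2*c) + c = -3 + 3*c)
-75021 + w(284) = -75021 + (-3 + 3*284) = -75021 + (-3 + 852) = -75021 + 849 = -74172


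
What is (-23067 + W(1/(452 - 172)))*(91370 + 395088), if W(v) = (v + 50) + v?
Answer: -111968003113/10 ≈ -1.1197e+10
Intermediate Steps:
W(v) = 50 + 2*v (W(v) = (50 + v) + v = 50 + 2*v)
(-23067 + W(1/(452 - 172)))*(91370 + 395088) = (-23067 + (50 + 2/(452 - 172)))*(91370 + 395088) = (-23067 + (50 + 2/280))*486458 = (-23067 + (50 + 2*(1/280)))*486458 = (-23067 + (50 + 1/140))*486458 = (-23067 + 7001/140)*486458 = -3222379/140*486458 = -111968003113/10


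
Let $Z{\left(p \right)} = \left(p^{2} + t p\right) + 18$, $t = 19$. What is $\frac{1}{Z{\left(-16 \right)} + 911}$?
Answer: $\frac{1}{881} \approx 0.0011351$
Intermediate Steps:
$Z{\left(p \right)} = 18 + p^{2} + 19 p$ ($Z{\left(p \right)} = \left(p^{2} + 19 p\right) + 18 = 18 + p^{2} + 19 p$)
$\frac{1}{Z{\left(-16 \right)} + 911} = \frac{1}{\left(18 + \left(-16\right)^{2} + 19 \left(-16\right)\right) + 911} = \frac{1}{\left(18 + 256 - 304\right) + 911} = \frac{1}{-30 + 911} = \frac{1}{881}$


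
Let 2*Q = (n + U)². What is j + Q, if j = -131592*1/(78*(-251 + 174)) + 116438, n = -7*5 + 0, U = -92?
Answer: 249297869/2002 ≈ 1.2452e+5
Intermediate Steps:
n = -35 (n = -35 + 0 = -35)
j = 116576370/1001 (j = -131592/((-77*78)) + 116438 = -131592/(-6006) + 116438 = -131592*(-1/6006) + 116438 = 21932/1001 + 116438 = 116576370/1001 ≈ 1.1646e+5)
Q = 16129/2 (Q = (-35 - 92)²/2 = (½)*(-127)² = (½)*16129 = 16129/2 ≈ 8064.5)
j + Q = 116576370/1001 + 16129/2 = 249297869/2002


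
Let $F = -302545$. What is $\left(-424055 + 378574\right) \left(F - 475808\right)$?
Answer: $35400272793$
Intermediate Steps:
$\left(-424055 + 378574\right) \left(F - 475808\right) = \left(-424055 + 378574\right) \left(-302545 - 475808\right) = \left(-45481\right) \left(-778353\right) = 35400272793$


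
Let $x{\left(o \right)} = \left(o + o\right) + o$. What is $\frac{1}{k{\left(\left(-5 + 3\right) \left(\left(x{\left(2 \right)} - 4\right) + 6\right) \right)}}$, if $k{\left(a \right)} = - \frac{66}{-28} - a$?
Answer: $\frac{14}{257} \approx 0.054475$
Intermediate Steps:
$x{\left(o \right)} = 3 o$ ($x{\left(o \right)} = 2 o + o = 3 o$)
$k{\left(a \right)} = \frac{33}{14} - a$ ($k{\left(a \right)} = \left(-66\right) \left(- \frac{1}{28}\right) - a = \frac{33}{14} - a$)
$\frac{1}{k{\left(\left(-5 + 3\right) \left(\left(x{\left(2 \right)} - 4\right) + 6\right) \right)}} = \frac{1}{\frac{33}{14} - \left(-5 + 3\right) \left(\left(3 \cdot 2 - 4\right) + 6\right)} = \frac{1}{\frac{33}{14} - - 2 \left(\left(6 - 4\right) + 6\right)} = \frac{1}{\frac{33}{14} - - 2 \left(2 + 6\right)} = \frac{1}{\frac{33}{14} - \left(-2\right) 8} = \frac{1}{\frac{33}{14} - -16} = \frac{1}{\frac{33}{14} + 16} = \frac{1}{\frac{257}{14}} = \frac{14}{257}$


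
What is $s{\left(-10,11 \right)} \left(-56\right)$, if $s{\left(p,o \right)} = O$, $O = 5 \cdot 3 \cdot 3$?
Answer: $-2520$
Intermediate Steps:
$O = 45$ ($O = 15 \cdot 3 = 45$)
$s{\left(p,o \right)} = 45$
$s{\left(-10,11 \right)} \left(-56\right) = 45 \left(-56\right) = -2520$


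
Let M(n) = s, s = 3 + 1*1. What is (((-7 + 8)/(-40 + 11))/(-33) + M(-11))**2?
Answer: 14661241/915849 ≈ 16.008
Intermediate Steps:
s = 4 (s = 3 + 1 = 4)
M(n) = 4
(((-7 + 8)/(-40 + 11))/(-33) + M(-11))**2 = (((-7 + 8)/(-40 + 11))/(-33) + 4)**2 = ((1/(-29))*(-1/33) + 4)**2 = ((1*(-1/29))*(-1/33) + 4)**2 = (-1/29*(-1/33) + 4)**2 = (1/957 + 4)**2 = (3829/957)**2 = 14661241/915849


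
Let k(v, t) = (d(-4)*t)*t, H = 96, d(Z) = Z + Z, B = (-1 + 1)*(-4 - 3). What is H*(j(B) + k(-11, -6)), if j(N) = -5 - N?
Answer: -28128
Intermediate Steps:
B = 0 (B = 0*(-7) = 0)
d(Z) = 2*Z
k(v, t) = -8*t² (k(v, t) = ((2*(-4))*t)*t = (-8*t)*t = -8*t²)
H*(j(B) + k(-11, -6)) = 96*((-5 - 1*0) - 8*(-6)²) = 96*((-5 + 0) - 8*36) = 96*(-5 - 288) = 96*(-293) = -28128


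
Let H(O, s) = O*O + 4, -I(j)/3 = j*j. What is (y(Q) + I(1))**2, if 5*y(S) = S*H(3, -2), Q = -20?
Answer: 3025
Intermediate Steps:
I(j) = -3*j**2 (I(j) = -3*j*j = -3*j**2)
H(O, s) = 4 + O**2 (H(O, s) = O**2 + 4 = 4 + O**2)
y(S) = 13*S/5 (y(S) = (S*(4 + 3**2))/5 = (S*(4 + 9))/5 = (S*13)/5 = (13*S)/5 = 13*S/5)
(y(Q) + I(1))**2 = ((13/5)*(-20) - 3*1**2)**2 = (-52 - 3*1)**2 = (-52 - 3)**2 = (-55)**2 = 3025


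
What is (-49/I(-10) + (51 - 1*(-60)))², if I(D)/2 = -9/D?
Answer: 568516/81 ≈ 7018.7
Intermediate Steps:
I(D) = -18/D (I(D) = 2*(-9/D) = -18/D)
(-49/I(-10) + (51 - 1*(-60)))² = (-49/((-18/(-10))) + (51 - 1*(-60)))² = (-49/((-18*(-⅒))) + (51 + 60))² = (-49/9/5 + 111)² = (-49*5/9 + 111)² = (-245/9 + 111)² = (754/9)² = 568516/81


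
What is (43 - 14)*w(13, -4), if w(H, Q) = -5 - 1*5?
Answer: -290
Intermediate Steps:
w(H, Q) = -10 (w(H, Q) = -5 - 5 = -10)
(43 - 14)*w(13, -4) = (43 - 14)*(-10) = 29*(-10) = -290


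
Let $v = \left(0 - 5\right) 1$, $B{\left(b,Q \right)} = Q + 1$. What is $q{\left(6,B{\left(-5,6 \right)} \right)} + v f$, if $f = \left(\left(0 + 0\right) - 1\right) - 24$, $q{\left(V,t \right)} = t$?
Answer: $132$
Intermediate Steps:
$B{\left(b,Q \right)} = 1 + Q$
$f = -25$ ($f = \left(0 - 1\right) - 24 = -1 - 24 = -25$)
$v = -5$ ($v = \left(-5\right) 1 = -5$)
$q{\left(6,B{\left(-5,6 \right)} \right)} + v f = \left(1 + 6\right) - -125 = 7 + 125 = 132$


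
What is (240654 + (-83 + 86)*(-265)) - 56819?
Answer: 183040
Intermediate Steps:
(240654 + (-83 + 86)*(-265)) - 56819 = (240654 + 3*(-265)) - 56819 = (240654 - 795) - 56819 = 239859 - 56819 = 183040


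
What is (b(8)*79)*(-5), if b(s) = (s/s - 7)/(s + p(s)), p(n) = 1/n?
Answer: 3792/13 ≈ 291.69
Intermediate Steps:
b(s) = -6/(s + 1/s) (b(s) = (s/s - 7)/(s + 1/s) = (1 - 7)/(s + 1/s) = -6/(s + 1/s))
(b(8)*79)*(-5) = (-6*8/(1 + 8**2)*79)*(-5) = (-6*8/(1 + 64)*79)*(-5) = (-6*8/65*79)*(-5) = (-6*8*1/65*79)*(-5) = -48/65*79*(-5) = -3792/65*(-5) = 3792/13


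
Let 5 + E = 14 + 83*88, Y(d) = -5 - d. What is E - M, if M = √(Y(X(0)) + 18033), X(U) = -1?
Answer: 7313 - 11*√149 ≈ 7178.7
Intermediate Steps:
E = 7313 (E = -5 + (14 + 83*88) = -5 + (14 + 7304) = -5 + 7318 = 7313)
M = 11*√149 (M = √((-5 - 1*(-1)) + 18033) = √((-5 + 1) + 18033) = √(-4 + 18033) = √18029 = 11*√149 ≈ 134.27)
E - M = 7313 - 11*√149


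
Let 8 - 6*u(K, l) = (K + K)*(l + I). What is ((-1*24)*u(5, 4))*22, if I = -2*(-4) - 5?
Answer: 5456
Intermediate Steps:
I = 3 (I = 8 - 5 = 3)
u(K, l) = 4/3 - K*(3 + l)/3 (u(K, l) = 4/3 - (K + K)*(l + 3)/6 = 4/3 - 2*K*(3 + l)/6 = 4/3 - K*(3 + l)/3)
((-1*24)*u(5, 4))*22 = ((-1*24)*(4/3 - 1*5 - ⅓*5*4))*22 = -24*(4/3 - 5 - 20/3)*22 = -24*(-31/3)*22 = 248*22 = 5456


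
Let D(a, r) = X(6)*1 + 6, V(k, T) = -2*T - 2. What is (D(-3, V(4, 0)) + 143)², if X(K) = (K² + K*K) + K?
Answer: 51529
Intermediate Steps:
X(K) = K + 2*K² (X(K) = (K² + K²) + K = 2*K² + K = K + 2*K²)
V(k, T) = -2 - 2*T
D(a, r) = 84 (D(a, r) = (6*(1 + 2*6))*1 + 6 = (6*(1 + 12))*1 + 6 = (6*13)*1 + 6 = 78*1 + 6 = 78 + 6 = 84)
(D(-3, V(4, 0)) + 143)² = (84 + 143)² = 227² = 51529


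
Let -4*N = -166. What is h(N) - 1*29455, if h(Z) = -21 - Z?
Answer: -59035/2 ≈ -29518.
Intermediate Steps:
N = 83/2 (N = -¼*(-166) = 83/2 ≈ 41.500)
h(N) - 1*29455 = (-21 - 1*83/2) - 1*29455 = (-21 - 83/2) - 29455 = -125/2 - 29455 = -59035/2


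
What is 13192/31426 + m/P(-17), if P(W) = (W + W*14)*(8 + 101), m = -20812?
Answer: 510354776/436742835 ≈ 1.1685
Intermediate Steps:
P(W) = 1635*W (P(W) = (W + 14*W)*109 = (15*W)*109 = 1635*W)
13192/31426 + m/P(-17) = 13192/31426 - 20812/(1635*(-17)) = 13192*(1/31426) - 20812/(-27795) = 6596/15713 - 20812*(-1/27795) = 6596/15713 + 20812/27795 = 510354776/436742835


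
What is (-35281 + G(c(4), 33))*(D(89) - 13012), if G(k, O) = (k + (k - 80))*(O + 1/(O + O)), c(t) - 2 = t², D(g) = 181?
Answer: 471329677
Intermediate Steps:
c(t) = 2 + t²
G(k, O) = (-80 + 2*k)*(O + 1/(2*O)) (G(k, O) = (k + (-80 + k))*(O + 1/(2*O)) = (-80 + 2*k)*(O + 1/(2*O)))
(-35281 + G(c(4), 33))*(D(89) - 13012) = (-35281 + (-40 + (2 + 4²) + 2*33²*(-40 + (2 + 4²)))/33)*(181 - 13012) = (-35281 + (-40 + (2 + 16) + 2*1089*(-40 + (2 + 16)))/33)*(-12831) = (-35281 + (-40 + 18 + 2*1089*(-40 + 18))/33)*(-12831) = (-35281 + (-40 + 18 + 2*1089*(-22))/33)*(-12831) = (-35281 + (-40 + 18 - 47916)/33)*(-12831) = (-35281 + (1/33)*(-47938))*(-12831) = (-35281 - 4358/3)*(-12831) = -110201/3*(-12831) = 471329677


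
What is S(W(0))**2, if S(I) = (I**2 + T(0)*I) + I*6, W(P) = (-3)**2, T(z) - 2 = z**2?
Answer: 23409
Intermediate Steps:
T(z) = 2 + z**2
W(P) = 9
S(I) = I**2 + 8*I (S(I) = (I**2 + (2 + 0**2)*I) + I*6 = (I**2 + (2 + 0)*I) + 6*I = (I**2 + 2*I) + 6*I = I**2 + 8*I)
S(W(0))**2 = (9*(8 + 9))**2 = (9*17)**2 = 153**2 = 23409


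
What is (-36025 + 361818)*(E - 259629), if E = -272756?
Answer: -173447306305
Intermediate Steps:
(-36025 + 361818)*(E - 259629) = (-36025 + 361818)*(-272756 - 259629) = 325793*(-532385) = -173447306305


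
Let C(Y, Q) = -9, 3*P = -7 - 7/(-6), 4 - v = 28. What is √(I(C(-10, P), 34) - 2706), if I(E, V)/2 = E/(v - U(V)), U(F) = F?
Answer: I*√2275485/29 ≈ 52.016*I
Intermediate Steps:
v = -24 (v = 4 - 1*28 = 4 - 28 = -24)
P = -35/18 (P = (-7 - 7/(-6))/3 = (-7 - 7*(-1)/6)/3 = (-7 - 1*(-7/6))/3 = (-7 + 7/6)/3 = (⅓)*(-35/6) = -35/18 ≈ -1.9444)
I(E, V) = 2*E/(-24 - V) (I(E, V) = 2*(E/(-24 - V)) = 2*E/(-24 - V))
√(I(C(-10, P), 34) - 2706) = √(-2*(-9)/(24 + 34) - 2706) = √(-2*(-9)/58 - 2706) = √(-2*(-9)*1/58 - 2706) = √(9/29 - 2706) = √(-78465/29) = I*√2275485/29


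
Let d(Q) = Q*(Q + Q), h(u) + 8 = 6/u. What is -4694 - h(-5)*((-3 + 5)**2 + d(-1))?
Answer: -23194/5 ≈ -4638.8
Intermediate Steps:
h(u) = -8 + 6/u
d(Q) = 2*Q**2 (d(Q) = Q*(2*Q) = 2*Q**2)
-4694 - h(-5)*((-3 + 5)**2 + d(-1)) = -4694 - (-8 + 6/(-5))*((-3 + 5)**2 + 2*(-1)**2) = -4694 - (-8 + 6*(-1/5))*(2**2 + 2*1) = -4694 - (-8 - 6/5)*(4 + 2) = -4694 - (-46)*6/5 = -4694 - 1*(-276/5) = -4694 + 276/5 = -23194/5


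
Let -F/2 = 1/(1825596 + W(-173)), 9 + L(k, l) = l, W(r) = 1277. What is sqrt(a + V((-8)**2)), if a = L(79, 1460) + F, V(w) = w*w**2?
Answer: sqrt(879739075634360009)/1826873 ≈ 513.42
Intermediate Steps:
L(k, l) = -9 + l
V(w) = w**3
F = -2/1826873 (F = -2/(1825596 + 1277) = -2/1826873 ≈ -1.0948e-6)
a = 2650792721/1826873 (a = (-9 + 1460) - 2/1826873 = 1451 - 2/1826873 = 2650792721/1826873 ≈ 1451.0)
sqrt(a + V((-8)**2)) = sqrt(2650792721/1826873 + ((-8)**2)**3) = sqrt(2650792721/1826873 + 64**3) = sqrt(2650792721/1826873 + 262144) = sqrt(481554588433/1826873) = sqrt(879739075634360009)/1826873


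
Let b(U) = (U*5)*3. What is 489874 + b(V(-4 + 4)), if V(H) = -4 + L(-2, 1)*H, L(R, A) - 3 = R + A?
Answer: 489814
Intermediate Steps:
L(R, A) = 3 + A + R (L(R, A) = 3 + (R + A) = 3 + (A + R) = 3 + A + R)
V(H) = -4 + 2*H (V(H) = -4 + (3 + 1 - 2)*H = -4 + 2*H)
b(U) = 15*U (b(U) = (5*U)*3 = 15*U)
489874 + b(V(-4 + 4)) = 489874 + 15*(-4 + 2*(-4 + 4)) = 489874 + 15*(-4 + 2*0) = 489874 + 15*(-4 + 0) = 489874 + 15*(-4) = 489874 - 60 = 489814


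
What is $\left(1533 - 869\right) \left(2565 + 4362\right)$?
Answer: $4599528$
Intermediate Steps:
$\left(1533 - 869\right) \left(2565 + 4362\right) = 664 \cdot 6927 = 4599528$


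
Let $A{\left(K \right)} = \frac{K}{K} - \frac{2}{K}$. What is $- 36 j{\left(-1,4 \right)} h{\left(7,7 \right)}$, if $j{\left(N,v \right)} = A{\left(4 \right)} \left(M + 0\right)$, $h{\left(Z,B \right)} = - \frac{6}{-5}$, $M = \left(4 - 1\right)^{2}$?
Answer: $- \frac{972}{5} \approx -194.4$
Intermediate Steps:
$A{\left(K \right)} = 1 - \frac{2}{K}$
$M = 9$ ($M = 3^{2} = 9$)
$h{\left(Z,B \right)} = \frac{6}{5}$ ($h{\left(Z,B \right)} = \left(-6\right) \left(- \frac{1}{5}\right) = \frac{6}{5}$)
$j{\left(N,v \right)} = \frac{9}{2}$ ($j{\left(N,v \right)} = \frac{-2 + 4}{4} \left(9 + 0\right) = \frac{1}{4} \cdot 2 \cdot 9 = \frac{1}{2} \cdot 9 = \frac{9}{2}$)
$- 36 j{\left(-1,4 \right)} h{\left(7,7 \right)} = \left(-36\right) \frac{9}{2} \cdot \frac{6}{5} = \left(-162\right) \frac{6}{5} = - \frac{972}{5}$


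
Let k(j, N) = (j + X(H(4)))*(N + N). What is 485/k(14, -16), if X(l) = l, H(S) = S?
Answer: -485/576 ≈ -0.84201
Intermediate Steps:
k(j, N) = 2*N*(4 + j) (k(j, N) = (j + 4)*(N + N) = (4 + j)*(2*N) = 2*N*(4 + j))
485/k(14, -16) = 485/((2*(-16)*(4 + 14))) = 485/((2*(-16)*18)) = 485/(-576) = 485*(-1/576) = -485/576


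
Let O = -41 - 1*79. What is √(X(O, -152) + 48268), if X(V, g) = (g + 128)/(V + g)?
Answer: √55797910/34 ≈ 219.70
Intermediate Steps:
O = -120 (O = -41 - 79 = -120)
X(V, g) = (128 + g)/(V + g)
√(X(O, -152) + 48268) = √((128 - 152)/(-120 - 152) + 48268) = √(-24/(-272) + 48268) = √(-1/272*(-24) + 48268) = √(3/34 + 48268) = √(1641115/34) = √55797910/34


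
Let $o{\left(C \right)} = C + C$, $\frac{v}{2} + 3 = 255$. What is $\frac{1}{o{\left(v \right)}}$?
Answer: $\frac{1}{1008} \approx 0.00099206$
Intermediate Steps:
$v = 504$ ($v = -6 + 2 \cdot 255 = -6 + 510 = 504$)
$o{\left(C \right)} = 2 C$
$\frac{1}{o{\left(v \right)}} = \frac{1}{2 \cdot 504} = \frac{1}{1008}$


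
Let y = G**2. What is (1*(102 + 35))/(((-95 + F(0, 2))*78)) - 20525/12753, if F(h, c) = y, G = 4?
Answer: -3287749/2014974 ≈ -1.6317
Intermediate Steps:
y = 16 (y = 4**2 = 16)
F(h, c) = 16
(1*(102 + 35))/(((-95 + F(0, 2))*78)) - 20525/12753 = (1*(102 + 35))/(((-95 + 16)*78)) - 20525/12753 = (1*137)/((-79*78)) - 20525*1/12753 = 137/(-6162) - 20525/12753 = 137*(-1/6162) - 20525/12753 = -137/6162 - 20525/12753 = -3287749/2014974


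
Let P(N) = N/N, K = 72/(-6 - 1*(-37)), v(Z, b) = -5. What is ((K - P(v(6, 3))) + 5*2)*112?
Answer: 39312/31 ≈ 1268.1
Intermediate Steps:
K = 72/31 (K = 72/(-6 + 37) = 72/31 ≈ 2.3226)
P(N) = 1
((K - P(v(6, 3))) + 5*2)*112 = ((72/31 - 1*1) + 5*2)*112 = ((72/31 - 1) + 10)*112 = (41/31 + 10)*112 = (351/31)*112 = 39312/31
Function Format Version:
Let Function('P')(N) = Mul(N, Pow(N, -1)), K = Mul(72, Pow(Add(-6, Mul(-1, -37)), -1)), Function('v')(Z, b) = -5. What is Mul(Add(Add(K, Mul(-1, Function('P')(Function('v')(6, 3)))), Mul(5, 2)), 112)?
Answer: Rational(39312, 31) ≈ 1268.1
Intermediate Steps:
K = Rational(72, 31) (K = Mul(72, Pow(Add(-6, 37), -1)) = Mul(72, Pow(31, -1)) = Mul(72, Rational(1, 31)) = Rational(72, 31) ≈ 2.3226)
Function('P')(N) = 1
Mul(Add(Add(K, Mul(-1, Function('P')(Function('v')(6, 3)))), Mul(5, 2)), 112) = Mul(Add(Add(Rational(72, 31), Mul(-1, 1)), Mul(5, 2)), 112) = Mul(Add(Add(Rational(72, 31), -1), 10), 112) = Mul(Add(Rational(41, 31), 10), 112) = Mul(Rational(351, 31), 112) = Rational(39312, 31)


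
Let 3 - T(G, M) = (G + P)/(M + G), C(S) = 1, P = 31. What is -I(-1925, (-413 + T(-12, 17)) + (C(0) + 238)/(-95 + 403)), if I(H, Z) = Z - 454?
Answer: 1335217/1540 ≈ 867.02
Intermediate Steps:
T(G, M) = 3 - (31 + G)/(G + M) (T(G, M) = 3 - (G + 31)/(M + G) = 3 - (31 + G)/(G + M))
I(H, Z) = -454 + Z
-I(-1925, (-413 + T(-12, 17)) + (C(0) + 238)/(-95 + 403)) = -(-454 + ((-413 + (-31 + 2*(-12) + 3*17)/(-12 + 17)) + (1 + 238)/(-95 + 403))) = -(-454 + ((-413 + (-31 - 24 + 51)/5) + 239/308)) = -(-454 + ((-413 + (⅕)*(-4)) + 239*(1/308))) = -(-454 + ((-413 - ⅘) + 239/308)) = -(-454 + (-2069/5 + 239/308)) = -(-454 - 636057/1540) = -1*(-1335217/1540) = 1335217/1540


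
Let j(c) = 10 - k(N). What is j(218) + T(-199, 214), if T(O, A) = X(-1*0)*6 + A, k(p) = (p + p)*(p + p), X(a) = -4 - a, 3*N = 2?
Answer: 1784/9 ≈ 198.22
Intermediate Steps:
N = 2/3 (N = (1/3)*2 = 2/3 ≈ 0.66667)
k(p) = 4*p**2 (k(p) = (2*p)*(2*p) = 4*p**2)
T(O, A) = -24 + A (T(O, A) = (-4 - (-1)*0)*6 + A = (-4 - 1*0)*6 + A = (-4 + 0)*6 + A = -4*6 + A = -24 + A)
j(c) = 74/9 (j(c) = 10 - 4*(2/3)**2 = 10 - 4*4/9 = 10 - 1*16/9 = 10 - 16/9 = 74/9)
j(218) + T(-199, 214) = 74/9 + (-24 + 214) = 74/9 + 190 = 1784/9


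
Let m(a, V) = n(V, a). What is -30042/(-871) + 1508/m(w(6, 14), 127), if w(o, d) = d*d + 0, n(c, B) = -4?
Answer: -298325/871 ≈ -342.51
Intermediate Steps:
w(o, d) = d**2 (w(o, d) = d**2 + 0 = d**2)
m(a, V) = -4
-30042/(-871) + 1508/m(w(6, 14), 127) = -30042/(-871) + 1508/(-4) = -30042*(-1/871) + 1508*(-1/4) = 30042/871 - 377 = -298325/871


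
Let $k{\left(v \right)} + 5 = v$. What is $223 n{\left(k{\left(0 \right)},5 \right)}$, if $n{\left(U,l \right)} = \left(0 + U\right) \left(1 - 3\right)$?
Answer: $2230$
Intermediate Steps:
$k{\left(v \right)} = -5 + v$
$n{\left(U,l \right)} = - 2 U$ ($n{\left(U,l \right)} = U \left(-2\right) = - 2 U$)
$223 n{\left(k{\left(0 \right)},5 \right)} = 223 \left(- 2 \left(-5 + 0\right)\right) = 223 \left(\left(-2\right) \left(-5\right)\right) = 223 \cdot 10 = 2230$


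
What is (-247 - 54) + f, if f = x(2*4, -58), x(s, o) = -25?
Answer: -326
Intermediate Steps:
f = -25
(-247 - 54) + f = (-247 - 54) - 25 = -301 - 25 = -326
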